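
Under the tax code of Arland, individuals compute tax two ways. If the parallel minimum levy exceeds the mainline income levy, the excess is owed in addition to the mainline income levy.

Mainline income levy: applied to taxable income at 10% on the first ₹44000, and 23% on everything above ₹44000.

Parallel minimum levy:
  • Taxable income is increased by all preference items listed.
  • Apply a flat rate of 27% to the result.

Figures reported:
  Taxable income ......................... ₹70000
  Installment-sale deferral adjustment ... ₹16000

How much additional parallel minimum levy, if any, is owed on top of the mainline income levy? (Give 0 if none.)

₹12840

Parallel minimum levy:
  Adjusted income: ₹70000 + ₹16000 = ₹86000
  ₹86000 × 27% = ₹23220

Mainline income levy:
  ₹44000 × 10% = ₹4400
  ₹26000 × 23% = ₹5980
  → ₹10380

Excess of parallel minimum levy over mainline income levy: ₹23220 − ₹10380 = ₹12840.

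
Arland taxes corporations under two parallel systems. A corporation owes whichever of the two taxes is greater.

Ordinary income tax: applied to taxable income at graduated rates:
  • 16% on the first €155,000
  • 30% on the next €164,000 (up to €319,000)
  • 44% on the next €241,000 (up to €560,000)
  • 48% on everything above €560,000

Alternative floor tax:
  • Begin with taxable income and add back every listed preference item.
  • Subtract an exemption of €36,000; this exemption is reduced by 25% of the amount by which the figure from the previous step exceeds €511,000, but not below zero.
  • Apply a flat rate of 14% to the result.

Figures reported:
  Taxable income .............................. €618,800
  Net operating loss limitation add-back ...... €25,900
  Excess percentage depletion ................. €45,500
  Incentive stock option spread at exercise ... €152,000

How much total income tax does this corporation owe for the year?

€208,264

Ordinary income tax:
  €155,000 × 16% = €24,800
  €164,000 × 30% = €49,200
  €241,000 × 44% = €106,040
  €58,800 × 48% = €28,224
  → €208,264

Alternative floor tax:
  Adjusted income: €618,800 + €25,900 + €45,500 + €152,000 = €842,200
  Exemption: 25% × (€842,200 − €511,000) = €82,800 ≥ €36,000, so the exemption is fully phased out
  Base: €842,200 − €0 = €842,200
  €842,200 × 14% = €117,908

€208,264 > €117,908, so the ordinary income tax governs.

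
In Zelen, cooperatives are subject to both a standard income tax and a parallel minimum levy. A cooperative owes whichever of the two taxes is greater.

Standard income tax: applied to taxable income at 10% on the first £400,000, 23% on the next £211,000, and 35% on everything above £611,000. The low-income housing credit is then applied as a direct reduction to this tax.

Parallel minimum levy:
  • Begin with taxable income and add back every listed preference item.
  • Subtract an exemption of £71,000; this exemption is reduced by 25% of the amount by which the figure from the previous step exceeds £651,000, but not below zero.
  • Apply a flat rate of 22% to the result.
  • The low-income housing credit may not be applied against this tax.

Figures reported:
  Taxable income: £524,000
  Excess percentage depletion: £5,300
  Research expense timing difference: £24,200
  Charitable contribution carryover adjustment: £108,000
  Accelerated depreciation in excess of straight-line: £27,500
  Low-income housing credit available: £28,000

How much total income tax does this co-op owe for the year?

£138,050

Parallel minimum levy:
  Adjusted income: £524,000 + £5,300 + £24,200 + £108,000 + £27,500 = £689,000
  Exemption: £71,000 − 25% × (£689,000 − £651,000) = £71,000 − £9,500 = £61,500
  Base: £689,000 − £61,500 = £627,500
  £627,500 × 22% = £138,050

Standard income tax:
  £400,000 × 10% = £40,000
  £124,000 × 23% = £28,520
  → £68,520
  Less low-income housing credit £28,000 → £40,520

£138,050 > £40,520, so the parallel minimum levy is the binding amount.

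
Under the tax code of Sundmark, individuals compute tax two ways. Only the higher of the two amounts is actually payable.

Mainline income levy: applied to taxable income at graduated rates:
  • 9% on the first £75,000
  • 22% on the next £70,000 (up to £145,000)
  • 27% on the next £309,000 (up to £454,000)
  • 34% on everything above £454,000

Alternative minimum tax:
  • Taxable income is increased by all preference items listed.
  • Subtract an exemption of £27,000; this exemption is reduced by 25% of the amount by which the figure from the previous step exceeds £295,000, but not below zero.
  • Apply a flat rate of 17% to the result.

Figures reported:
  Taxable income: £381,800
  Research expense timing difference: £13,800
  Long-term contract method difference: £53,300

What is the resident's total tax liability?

£86,086

Mainline income levy:
  £75,000 × 9% = £6,750
  £70,000 × 22% = £15,400
  £236,800 × 27% = £63,936
  → £86,086

Alternative minimum tax:
  Adjusted income: £381,800 + £13,800 + £53,300 = £448,900
  Exemption: 25% × (£448,900 − £295,000) = £38,475 ≥ £27,000, so the exemption is fully phased out
  Base: £448,900 − £0 = £448,900
  £448,900 × 17% = £76,313

£86,086 > £76,313, so the mainline income levy governs.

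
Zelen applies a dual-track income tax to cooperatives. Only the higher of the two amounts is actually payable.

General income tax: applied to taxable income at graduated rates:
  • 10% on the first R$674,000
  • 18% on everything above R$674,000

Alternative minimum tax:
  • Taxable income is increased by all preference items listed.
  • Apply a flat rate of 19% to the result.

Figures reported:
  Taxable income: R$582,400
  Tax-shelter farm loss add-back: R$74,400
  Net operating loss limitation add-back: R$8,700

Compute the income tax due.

General income tax:
  R$582,400 × 10% = R$58,240

Alternative minimum tax:
  Adjusted income: R$582,400 + R$74,400 + R$8,700 = R$665,500
  R$665,500 × 19% = R$126,445

R$126,445 > R$58,240, so the alternative minimum tax is the binding amount.

R$126,445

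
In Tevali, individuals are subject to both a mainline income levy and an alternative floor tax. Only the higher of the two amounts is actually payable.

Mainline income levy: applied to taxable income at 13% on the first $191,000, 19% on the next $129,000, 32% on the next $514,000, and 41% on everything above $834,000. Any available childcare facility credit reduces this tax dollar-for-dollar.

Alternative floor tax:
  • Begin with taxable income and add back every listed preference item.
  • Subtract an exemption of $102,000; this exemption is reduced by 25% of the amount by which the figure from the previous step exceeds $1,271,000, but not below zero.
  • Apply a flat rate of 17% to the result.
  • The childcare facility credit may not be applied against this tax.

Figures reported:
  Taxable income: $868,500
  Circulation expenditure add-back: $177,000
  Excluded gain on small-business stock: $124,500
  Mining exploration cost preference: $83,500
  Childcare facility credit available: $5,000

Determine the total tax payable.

$222,965

Alternative floor tax:
  Adjusted income: $868,500 + $177,000 + $124,500 + $83,500 = $1,253,500
  Exemption: $1,253,500 ≤ $1,271,000, so full $102,000 applies
  Base: $1,253,500 − $102,000 = $1,151,500
  $1,151,500 × 17% = $195,755

Mainline income levy:
  $191,000 × 13% = $24,830
  $129,000 × 19% = $24,510
  $514,000 × 32% = $164,480
  $34,500 × 41% = $14,145
  → $227,965
  Less childcare facility credit $5,000 → $222,965

$222,965 > $195,755, so the mainline income levy governs.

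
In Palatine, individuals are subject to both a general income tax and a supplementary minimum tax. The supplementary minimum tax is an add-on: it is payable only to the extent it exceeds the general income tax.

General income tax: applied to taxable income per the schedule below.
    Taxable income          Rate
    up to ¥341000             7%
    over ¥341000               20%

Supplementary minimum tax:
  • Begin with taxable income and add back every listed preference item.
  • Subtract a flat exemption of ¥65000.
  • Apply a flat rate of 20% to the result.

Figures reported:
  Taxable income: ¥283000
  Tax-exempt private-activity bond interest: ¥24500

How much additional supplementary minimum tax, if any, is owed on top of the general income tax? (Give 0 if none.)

¥28690

General income tax:
  ¥283000 × 7% = ¥19810

Supplementary minimum tax:
  Adjusted income: ¥283000 + ¥24500 = ¥307500
  Less exemption ¥65000 → base ¥242500
  ¥242500 × 20% = ¥48500

Excess of supplementary minimum tax over general income tax: ¥48500 − ¥19810 = ¥28690.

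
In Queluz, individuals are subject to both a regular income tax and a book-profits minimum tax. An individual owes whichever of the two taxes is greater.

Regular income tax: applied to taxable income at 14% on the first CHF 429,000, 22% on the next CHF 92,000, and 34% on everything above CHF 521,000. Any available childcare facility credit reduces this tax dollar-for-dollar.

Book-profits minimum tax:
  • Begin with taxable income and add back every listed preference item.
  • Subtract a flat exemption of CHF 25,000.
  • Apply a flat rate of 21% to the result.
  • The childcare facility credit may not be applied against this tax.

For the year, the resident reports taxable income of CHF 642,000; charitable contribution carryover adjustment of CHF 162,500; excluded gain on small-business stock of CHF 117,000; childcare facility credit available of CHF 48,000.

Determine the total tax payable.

CHF 188,265

Regular income tax:
  CHF 429,000 × 14% = CHF 60,060
  CHF 92,000 × 22% = CHF 20,240
  CHF 121,000 × 34% = CHF 41,140
  → CHF 121,440
  Less childcare facility credit CHF 48,000 → CHF 73,440

Book-profits minimum tax:
  Adjusted income: CHF 642,000 + CHF 162,500 + CHF 117,000 = CHF 921,500
  Less exemption CHF 25,000 → base CHF 896,500
  CHF 896,500 × 21% = CHF 188,265

CHF 188,265 > CHF 73,440, so the book-profits minimum tax is the binding amount.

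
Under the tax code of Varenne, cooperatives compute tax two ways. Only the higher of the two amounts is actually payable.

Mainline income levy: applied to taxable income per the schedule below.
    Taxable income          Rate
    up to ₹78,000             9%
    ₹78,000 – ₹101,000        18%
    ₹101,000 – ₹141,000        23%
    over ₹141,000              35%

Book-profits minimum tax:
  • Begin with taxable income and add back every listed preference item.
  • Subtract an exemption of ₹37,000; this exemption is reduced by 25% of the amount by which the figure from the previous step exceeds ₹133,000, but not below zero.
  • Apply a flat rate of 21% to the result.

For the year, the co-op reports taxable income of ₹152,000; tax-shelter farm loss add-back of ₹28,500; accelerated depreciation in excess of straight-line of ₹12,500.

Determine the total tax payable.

Mainline income levy:
  ₹78,000 × 9% = ₹7,020
  ₹23,000 × 18% = ₹4,140
  ₹40,000 × 23% = ₹9,200
  ₹11,000 × 35% = ₹3,850
  → ₹24,210

Book-profits minimum tax:
  Adjusted income: ₹152,000 + ₹28,500 + ₹12,500 = ₹193,000
  Exemption: ₹37,000 − 25% × (₹193,000 − ₹133,000) = ₹37,000 − ₹15,000 = ₹22,000
  Base: ₹193,000 − ₹22,000 = ₹171,000
  ₹171,000 × 21% = ₹35,910

₹35,910 > ₹24,210, so the book-profits minimum tax is the binding amount.

₹35,910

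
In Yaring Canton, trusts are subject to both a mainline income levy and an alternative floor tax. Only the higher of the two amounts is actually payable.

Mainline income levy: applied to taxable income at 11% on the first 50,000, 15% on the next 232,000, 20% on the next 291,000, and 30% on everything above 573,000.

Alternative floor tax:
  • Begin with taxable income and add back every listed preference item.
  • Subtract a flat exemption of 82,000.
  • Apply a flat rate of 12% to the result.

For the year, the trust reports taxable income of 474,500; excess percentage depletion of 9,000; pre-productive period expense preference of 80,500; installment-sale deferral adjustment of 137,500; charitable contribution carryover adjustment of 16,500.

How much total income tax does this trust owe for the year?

78,800

Mainline income levy:
  50,000 × 11% = 5,500
  232,000 × 15% = 34,800
  192,500 × 20% = 38,500
  → 78,800

Alternative floor tax:
  Adjusted income: 474,500 + 9,000 + 80,500 + 137,500 + 16,500 = 718,000
  Less exemption 82,000 → base 636,000
  636,000 × 12% = 76,320

78,800 > 76,320, so the mainline income levy governs.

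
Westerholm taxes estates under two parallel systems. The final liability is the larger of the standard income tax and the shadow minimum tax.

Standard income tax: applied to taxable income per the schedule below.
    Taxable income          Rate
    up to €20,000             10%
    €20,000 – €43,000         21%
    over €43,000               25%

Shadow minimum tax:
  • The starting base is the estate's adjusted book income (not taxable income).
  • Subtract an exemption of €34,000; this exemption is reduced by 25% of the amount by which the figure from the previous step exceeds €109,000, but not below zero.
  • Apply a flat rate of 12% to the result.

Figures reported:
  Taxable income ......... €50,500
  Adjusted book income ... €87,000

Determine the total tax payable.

€8,705

Shadow minimum tax:
  Base (adjusted book income): €87,000
  Exemption: €87,000 ≤ €109,000, so full €34,000 applies
  Base: €87,000 − €34,000 = €53,000
  €53,000 × 12% = €6,360

Standard income tax:
  €20,000 × 10% = €2,000
  €23,000 × 21% = €4,830
  €7,500 × 25% = €1,875
  → €8,705

€8,705 > €6,360, so the standard income tax governs.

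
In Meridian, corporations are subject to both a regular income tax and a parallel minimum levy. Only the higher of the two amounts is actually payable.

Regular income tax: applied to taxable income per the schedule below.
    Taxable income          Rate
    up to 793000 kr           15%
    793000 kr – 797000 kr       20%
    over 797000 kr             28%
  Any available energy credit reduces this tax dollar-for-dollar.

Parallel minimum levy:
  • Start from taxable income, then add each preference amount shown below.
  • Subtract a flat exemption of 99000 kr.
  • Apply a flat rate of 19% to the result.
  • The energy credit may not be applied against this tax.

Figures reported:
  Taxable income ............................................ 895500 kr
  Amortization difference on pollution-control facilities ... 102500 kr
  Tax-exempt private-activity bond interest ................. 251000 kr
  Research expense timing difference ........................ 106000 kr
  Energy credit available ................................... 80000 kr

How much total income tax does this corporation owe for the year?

238640 kr

Parallel minimum levy:
  Adjusted income: 895500 kr + 102500 kr + 251000 kr + 106000 kr = 1355000 kr
  Less exemption 99000 kr → base 1256000 kr
  1256000 kr × 19% = 238640 kr

Regular income tax:
  793000 kr × 15% = 118950 kr
  4000 kr × 20% = 800 kr
  98500 kr × 28% = 27580 kr
  → 147330 kr
  Less energy credit 80000 kr → 67330 kr

238640 kr > 67330 kr, so the parallel minimum levy is the binding amount.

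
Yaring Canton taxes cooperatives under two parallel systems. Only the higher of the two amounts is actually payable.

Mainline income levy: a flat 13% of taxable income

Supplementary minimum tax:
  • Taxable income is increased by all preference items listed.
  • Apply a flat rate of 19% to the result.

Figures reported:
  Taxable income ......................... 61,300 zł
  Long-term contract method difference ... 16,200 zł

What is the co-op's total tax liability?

14,725 zł

Mainline income levy:
  61,300 zł × 13% = 7,969 zł

Supplementary minimum tax:
  Adjusted income: 61,300 zł + 16,200 zł = 77,500 zł
  77,500 zł × 19% = 14,725 zł

14,725 zł > 7,969 zł, so the supplementary minimum tax is the binding amount.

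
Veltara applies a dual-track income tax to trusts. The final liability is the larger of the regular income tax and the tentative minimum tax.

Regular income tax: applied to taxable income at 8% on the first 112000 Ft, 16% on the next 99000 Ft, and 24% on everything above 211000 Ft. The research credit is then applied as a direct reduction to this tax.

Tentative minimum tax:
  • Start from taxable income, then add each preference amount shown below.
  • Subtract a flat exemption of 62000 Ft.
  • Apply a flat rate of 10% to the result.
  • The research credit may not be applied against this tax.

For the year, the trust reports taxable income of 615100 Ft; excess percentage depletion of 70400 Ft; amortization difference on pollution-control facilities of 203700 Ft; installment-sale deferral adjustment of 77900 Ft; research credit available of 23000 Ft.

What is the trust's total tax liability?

98784 Ft

Tentative minimum tax:
  Adjusted income: 615100 Ft + 70400 Ft + 203700 Ft + 77900 Ft = 967100 Ft
  Less exemption 62000 Ft → base 905100 Ft
  905100 Ft × 10% = 90510 Ft

Regular income tax:
  112000 Ft × 8% = 8960 Ft
  99000 Ft × 16% = 15840 Ft
  404100 Ft × 24% = 96984 Ft
  → 121784 Ft
  Less research credit 23000 Ft → 98784 Ft

98784 Ft > 90510 Ft, so the regular income tax governs.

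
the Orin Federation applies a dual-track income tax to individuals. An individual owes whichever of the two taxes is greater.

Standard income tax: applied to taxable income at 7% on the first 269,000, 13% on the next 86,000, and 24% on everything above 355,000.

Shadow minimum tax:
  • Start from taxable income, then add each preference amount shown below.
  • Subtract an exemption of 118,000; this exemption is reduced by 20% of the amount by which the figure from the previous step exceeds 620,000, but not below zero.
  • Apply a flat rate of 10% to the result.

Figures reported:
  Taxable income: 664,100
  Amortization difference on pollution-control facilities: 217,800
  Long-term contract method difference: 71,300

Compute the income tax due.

Standard income tax:
  269,000 × 7% = 18,830
  86,000 × 13% = 11,180
  309,100 × 24% = 74,184
  → 104,194

Shadow minimum tax:
  Adjusted income: 664,100 + 217,800 + 71,300 = 953,200
  Exemption: 118,000 − 20% × (953,200 − 620,000) = 118,000 − 66,640 = 51,360
  Base: 953,200 − 51,360 = 901,840
  901,840 × 10% = 90,184

104,194 > 90,184, so the standard income tax governs.

104,194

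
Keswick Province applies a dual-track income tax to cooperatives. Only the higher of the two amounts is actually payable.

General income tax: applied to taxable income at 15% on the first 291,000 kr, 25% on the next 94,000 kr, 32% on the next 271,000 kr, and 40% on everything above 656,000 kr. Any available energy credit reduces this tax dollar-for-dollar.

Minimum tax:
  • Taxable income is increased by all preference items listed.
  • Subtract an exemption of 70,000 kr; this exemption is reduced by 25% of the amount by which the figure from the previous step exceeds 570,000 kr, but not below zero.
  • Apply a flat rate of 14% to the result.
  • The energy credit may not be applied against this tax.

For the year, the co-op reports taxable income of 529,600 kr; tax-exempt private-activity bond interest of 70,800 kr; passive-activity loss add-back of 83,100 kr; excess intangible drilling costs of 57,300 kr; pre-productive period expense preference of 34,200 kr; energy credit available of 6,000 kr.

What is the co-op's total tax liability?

107,422 kr

General income tax:
  291,000 kr × 15% = 43,650 kr
  94,000 kr × 25% = 23,500 kr
  144,600 kr × 32% = 46,272 kr
  → 113,422 kr
  Less energy credit 6,000 kr → 107,422 kr

Minimum tax:
  Adjusted income: 529,600 kr + 70,800 kr + 83,100 kr + 57,300 kr + 34,200 kr = 775,000 kr
  Exemption: 70,000 kr − 25% × (775,000 kr − 570,000 kr) = 70,000 kr − 51,250 kr = 18,750 kr
  Base: 775,000 kr − 18,750 kr = 756,250 kr
  756,250 kr × 14% = 105,875 kr

107,422 kr > 105,875 kr, so the general income tax governs.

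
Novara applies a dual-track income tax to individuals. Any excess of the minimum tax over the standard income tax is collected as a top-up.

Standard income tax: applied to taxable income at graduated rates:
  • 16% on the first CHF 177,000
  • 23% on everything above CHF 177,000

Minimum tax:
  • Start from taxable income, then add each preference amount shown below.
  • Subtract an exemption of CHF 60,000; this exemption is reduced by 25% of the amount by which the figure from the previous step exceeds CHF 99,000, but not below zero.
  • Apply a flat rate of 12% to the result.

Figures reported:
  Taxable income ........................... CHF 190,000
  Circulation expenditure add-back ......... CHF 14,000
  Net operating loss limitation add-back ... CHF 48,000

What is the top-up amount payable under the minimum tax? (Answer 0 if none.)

Standard income tax:
  CHF 177,000 × 16% = CHF 28,320
  CHF 13,000 × 23% = CHF 2,990
  → CHF 31,310

Minimum tax:
  Adjusted income: CHF 190,000 + CHF 14,000 + CHF 48,000 = CHF 252,000
  Exemption: CHF 60,000 − 25% × (CHF 252,000 − CHF 99,000) = CHF 60,000 − CHF 38,250 = CHF 21,750
  Base: CHF 252,000 − CHF 21,750 = CHF 230,250
  CHF 230,250 × 12% = CHF 27,630

CHF 27,630 ≤ CHF 31,310, so no add-on is due.

CHF 0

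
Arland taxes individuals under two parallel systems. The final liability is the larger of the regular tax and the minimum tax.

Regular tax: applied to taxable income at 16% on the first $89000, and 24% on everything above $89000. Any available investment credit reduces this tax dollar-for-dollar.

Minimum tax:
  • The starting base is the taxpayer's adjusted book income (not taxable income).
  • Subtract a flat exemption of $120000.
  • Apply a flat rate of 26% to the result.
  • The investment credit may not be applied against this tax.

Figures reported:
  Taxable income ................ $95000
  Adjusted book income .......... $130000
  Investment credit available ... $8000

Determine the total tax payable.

$7680

Regular tax:
  $89000 × 16% = $14240
  $6000 × 24% = $1440
  → $15680
  Less investment credit $8000 → $7680

Minimum tax:
  Base (adjusted book income): $130000
  Less exemption $120000 → base $10000
  $10000 × 26% = $2600

$7680 > $2600, so the regular tax governs.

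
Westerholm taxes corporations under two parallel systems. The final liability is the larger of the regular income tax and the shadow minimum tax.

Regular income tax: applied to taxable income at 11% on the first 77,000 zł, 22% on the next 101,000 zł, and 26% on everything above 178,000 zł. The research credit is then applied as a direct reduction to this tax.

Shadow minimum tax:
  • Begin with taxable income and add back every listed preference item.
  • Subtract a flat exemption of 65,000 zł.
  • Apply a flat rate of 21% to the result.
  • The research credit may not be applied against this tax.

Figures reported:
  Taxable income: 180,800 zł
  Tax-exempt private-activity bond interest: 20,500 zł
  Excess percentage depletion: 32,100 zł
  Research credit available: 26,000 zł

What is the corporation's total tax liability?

35,364 zł

Shadow minimum tax:
  Adjusted income: 180,800 zł + 20,500 zł + 32,100 zł = 233,400 zł
  Less exemption 65,000 zł → base 168,400 zł
  168,400 zł × 21% = 35,364 zł

Regular income tax:
  77,000 zł × 11% = 8,470 zł
  101,000 zł × 22% = 22,220 zł
  2,800 zł × 26% = 728 zł
  → 31,418 zł
  Less research credit 26,000 zł → 5,418 zł

35,364 zł > 5,418 zł, so the shadow minimum tax is the binding amount.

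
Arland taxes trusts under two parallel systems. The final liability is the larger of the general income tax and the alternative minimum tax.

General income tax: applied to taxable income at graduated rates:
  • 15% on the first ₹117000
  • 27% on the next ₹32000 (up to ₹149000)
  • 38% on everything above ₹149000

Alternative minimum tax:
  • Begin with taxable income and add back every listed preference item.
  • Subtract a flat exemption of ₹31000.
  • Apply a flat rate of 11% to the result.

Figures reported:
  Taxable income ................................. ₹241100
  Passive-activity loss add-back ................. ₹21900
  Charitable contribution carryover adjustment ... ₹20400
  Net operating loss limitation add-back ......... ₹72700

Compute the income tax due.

₹61188

Alternative minimum tax:
  Adjusted income: ₹241100 + ₹21900 + ₹20400 + ₹72700 = ₹356100
  Less exemption ₹31000 → base ₹325100
  ₹325100 × 11% = ₹35761

General income tax:
  ₹117000 × 15% = ₹17550
  ₹32000 × 27% = ₹8640
  ₹92100 × 38% = ₹34998
  → ₹61188

₹61188 > ₹35761, so the general income tax governs.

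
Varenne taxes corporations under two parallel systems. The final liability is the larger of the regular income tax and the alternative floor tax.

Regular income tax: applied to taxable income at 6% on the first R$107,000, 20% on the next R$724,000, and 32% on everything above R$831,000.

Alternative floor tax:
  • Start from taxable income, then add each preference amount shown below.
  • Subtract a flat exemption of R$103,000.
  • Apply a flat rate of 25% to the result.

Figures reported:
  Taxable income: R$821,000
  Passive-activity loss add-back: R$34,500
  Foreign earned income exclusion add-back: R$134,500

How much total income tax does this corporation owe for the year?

Regular income tax:
  R$107,000 × 6% = R$6,420
  R$714,000 × 20% = R$142,800
  → R$149,220

Alternative floor tax:
  Adjusted income: R$821,000 + R$34,500 + R$134,500 = R$990,000
  Less exemption R$103,000 → base R$887,000
  R$887,000 × 25% = R$221,750

R$221,750 > R$149,220, so the alternative floor tax is the binding amount.

R$221,750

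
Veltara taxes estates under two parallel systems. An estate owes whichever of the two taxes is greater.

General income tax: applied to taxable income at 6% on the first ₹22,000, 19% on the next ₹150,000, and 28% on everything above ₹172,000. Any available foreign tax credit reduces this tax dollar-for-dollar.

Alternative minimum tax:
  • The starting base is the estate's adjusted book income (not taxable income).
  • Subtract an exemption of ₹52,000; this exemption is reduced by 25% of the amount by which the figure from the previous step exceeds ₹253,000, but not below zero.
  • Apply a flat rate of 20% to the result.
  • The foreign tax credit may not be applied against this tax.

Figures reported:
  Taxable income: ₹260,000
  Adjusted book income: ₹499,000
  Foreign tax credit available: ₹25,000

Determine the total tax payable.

General income tax:
  ₹22,000 × 6% = ₹1,320
  ₹150,000 × 19% = ₹28,500
  ₹88,000 × 28% = ₹24,640
  → ₹54,460
  Less foreign tax credit ₹25,000 → ₹29,460

Alternative minimum tax:
  Base (adjusted book income): ₹499,000
  Exemption: 25% × (₹499,000 − ₹253,000) = ₹61,500 ≥ ₹52,000, so the exemption is fully phased out
  Base: ₹499,000 − ₹0 = ₹499,000
  ₹499,000 × 20% = ₹99,800

₹99,800 > ₹29,460, so the alternative minimum tax is the binding amount.

₹99,800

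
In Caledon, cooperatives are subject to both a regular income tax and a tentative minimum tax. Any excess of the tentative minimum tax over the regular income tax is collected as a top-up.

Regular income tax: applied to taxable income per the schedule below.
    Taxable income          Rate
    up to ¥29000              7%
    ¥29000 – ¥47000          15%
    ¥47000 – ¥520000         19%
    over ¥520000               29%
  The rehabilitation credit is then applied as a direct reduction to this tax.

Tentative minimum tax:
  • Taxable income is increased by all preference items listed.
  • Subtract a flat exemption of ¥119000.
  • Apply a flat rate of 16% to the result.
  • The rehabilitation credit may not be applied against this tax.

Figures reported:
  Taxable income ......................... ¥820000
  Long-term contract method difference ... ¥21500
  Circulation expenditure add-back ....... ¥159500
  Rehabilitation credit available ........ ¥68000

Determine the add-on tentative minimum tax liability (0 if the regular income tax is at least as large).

Tentative minimum tax:
  Adjusted income: ¥820000 + ¥21500 + ¥159500 = ¥1001000
  Less exemption ¥119000 → base ¥882000
  ¥882000 × 16% = ¥141120

Regular income tax:
  ¥29000 × 7% = ¥2030
  ¥18000 × 15% = ¥2700
  ¥473000 × 19% = ¥89870
  ¥300000 × 29% = ¥87000
  → ¥181600
  Less rehabilitation credit ¥68000 → ¥113600

Excess of tentative minimum tax over regular income tax: ¥141120 − ¥113600 = ¥27520.

¥27520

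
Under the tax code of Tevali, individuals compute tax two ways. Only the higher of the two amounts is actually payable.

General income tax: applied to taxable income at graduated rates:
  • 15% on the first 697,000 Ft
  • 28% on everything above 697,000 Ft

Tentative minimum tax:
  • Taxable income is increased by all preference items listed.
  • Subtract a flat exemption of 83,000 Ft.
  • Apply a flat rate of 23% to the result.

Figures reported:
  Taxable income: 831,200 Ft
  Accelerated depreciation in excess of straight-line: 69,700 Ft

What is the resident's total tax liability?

188,117 Ft

Tentative minimum tax:
  Adjusted income: 831,200 Ft + 69,700 Ft = 900,900 Ft
  Less exemption 83,000 Ft → base 817,900 Ft
  817,900 Ft × 23% = 188,117 Ft

General income tax:
  697,000 Ft × 15% = 104,550 Ft
  134,200 Ft × 28% = 37,576 Ft
  → 142,126 Ft

188,117 Ft > 142,126 Ft, so the tentative minimum tax is the binding amount.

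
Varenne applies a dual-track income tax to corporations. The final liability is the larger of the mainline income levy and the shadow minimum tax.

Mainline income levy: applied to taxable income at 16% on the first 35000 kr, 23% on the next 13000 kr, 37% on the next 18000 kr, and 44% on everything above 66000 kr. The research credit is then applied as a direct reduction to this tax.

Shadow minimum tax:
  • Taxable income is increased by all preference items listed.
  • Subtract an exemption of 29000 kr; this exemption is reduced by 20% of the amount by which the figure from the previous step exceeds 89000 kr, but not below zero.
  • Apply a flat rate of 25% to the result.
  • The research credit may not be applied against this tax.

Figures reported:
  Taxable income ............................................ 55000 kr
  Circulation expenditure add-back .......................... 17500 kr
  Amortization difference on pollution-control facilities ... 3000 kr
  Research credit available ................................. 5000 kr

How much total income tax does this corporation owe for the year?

11625 kr

Mainline income levy:
  35000 kr × 16% = 5600 kr
  13000 kr × 23% = 2990 kr
  7000 kr × 37% = 2590 kr
  → 11180 kr
  Less research credit 5000 kr → 6180 kr

Shadow minimum tax:
  Adjusted income: 55000 kr + 17500 kr + 3000 kr = 75500 kr
  Exemption: 75500 kr ≤ 89000 kr, so full 29000 kr applies
  Base: 75500 kr − 29000 kr = 46500 kr
  46500 kr × 25% = 11625 kr

11625 kr > 6180 kr, so the shadow minimum tax is the binding amount.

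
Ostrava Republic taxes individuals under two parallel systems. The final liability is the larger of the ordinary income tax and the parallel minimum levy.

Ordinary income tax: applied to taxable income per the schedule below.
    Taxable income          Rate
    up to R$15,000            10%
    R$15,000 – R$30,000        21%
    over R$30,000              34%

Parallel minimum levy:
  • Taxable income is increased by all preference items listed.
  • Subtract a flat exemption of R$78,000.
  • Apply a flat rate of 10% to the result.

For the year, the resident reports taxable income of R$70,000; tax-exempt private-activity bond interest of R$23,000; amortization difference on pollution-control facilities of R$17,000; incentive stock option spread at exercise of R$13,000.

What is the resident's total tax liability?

Parallel minimum levy:
  Adjusted income: R$70,000 + R$23,000 + R$17,000 + R$13,000 = R$123,000
  Less exemption R$78,000 → base R$45,000
  R$45,000 × 10% = R$4,500

Ordinary income tax:
  R$15,000 × 10% = R$1,500
  R$15,000 × 21% = R$3,150
  R$40,000 × 34% = R$13,600
  → R$18,250

R$18,250 > R$4,500, so the ordinary income tax governs.

R$18,250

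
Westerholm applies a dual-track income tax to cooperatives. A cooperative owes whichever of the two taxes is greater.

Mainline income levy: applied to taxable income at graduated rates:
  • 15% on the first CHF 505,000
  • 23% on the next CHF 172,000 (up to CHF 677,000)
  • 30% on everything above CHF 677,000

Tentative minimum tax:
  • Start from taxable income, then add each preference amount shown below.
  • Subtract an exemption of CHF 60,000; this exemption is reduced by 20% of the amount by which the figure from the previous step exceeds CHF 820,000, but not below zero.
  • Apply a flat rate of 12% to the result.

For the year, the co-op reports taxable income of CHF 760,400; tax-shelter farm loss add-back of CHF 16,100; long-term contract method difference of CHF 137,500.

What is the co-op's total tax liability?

CHF 140,330

Tentative minimum tax:
  Adjusted income: CHF 760,400 + CHF 16,100 + CHF 137,500 = CHF 914,000
  Exemption: CHF 60,000 − 20% × (CHF 914,000 − CHF 820,000) = CHF 60,000 − CHF 18,800 = CHF 41,200
  Base: CHF 914,000 − CHF 41,200 = CHF 872,800
  CHF 872,800 × 12% = CHF 104,736

Mainline income levy:
  CHF 505,000 × 15% = CHF 75,750
  CHF 172,000 × 23% = CHF 39,560
  CHF 83,400 × 30% = CHF 25,020
  → CHF 140,330

CHF 140,330 > CHF 104,736, so the mainline income levy governs.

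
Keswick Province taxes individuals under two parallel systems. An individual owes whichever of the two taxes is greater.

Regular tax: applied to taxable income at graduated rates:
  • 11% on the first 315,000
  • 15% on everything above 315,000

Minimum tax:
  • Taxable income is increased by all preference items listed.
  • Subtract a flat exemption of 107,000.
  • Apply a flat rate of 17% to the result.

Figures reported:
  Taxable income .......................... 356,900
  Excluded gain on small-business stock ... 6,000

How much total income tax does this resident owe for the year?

43,503

Minimum tax:
  Adjusted income: 356,900 + 6,000 = 362,900
  Less exemption 107,000 → base 255,900
  255,900 × 17% = 43,503

Regular tax:
  315,000 × 11% = 34,650
  41,900 × 15% = 6,285
  → 40,935

43,503 > 40,935, so the minimum tax is the binding amount.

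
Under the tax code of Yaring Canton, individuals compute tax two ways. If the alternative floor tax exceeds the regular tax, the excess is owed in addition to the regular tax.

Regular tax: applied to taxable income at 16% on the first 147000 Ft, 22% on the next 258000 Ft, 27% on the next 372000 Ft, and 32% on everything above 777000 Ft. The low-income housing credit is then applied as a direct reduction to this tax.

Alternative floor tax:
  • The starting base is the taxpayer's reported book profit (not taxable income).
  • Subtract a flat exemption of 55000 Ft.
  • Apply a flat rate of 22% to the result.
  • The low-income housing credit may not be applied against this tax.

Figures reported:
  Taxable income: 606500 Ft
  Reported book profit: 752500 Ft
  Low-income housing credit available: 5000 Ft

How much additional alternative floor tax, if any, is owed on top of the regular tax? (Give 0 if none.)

23765 Ft

Regular tax:
  147000 Ft × 16% = 23520 Ft
  258000 Ft × 22% = 56760 Ft
  201500 Ft × 27% = 54405 Ft
  → 134685 Ft
  Less low-income housing credit 5000 Ft → 129685 Ft

Alternative floor tax:
  Base (reported book profit): 752500 Ft
  Less exemption 55000 Ft → base 697500 Ft
  697500 Ft × 22% = 153450 Ft

Excess of alternative floor tax over regular tax: 153450 Ft − 129685 Ft = 23765 Ft.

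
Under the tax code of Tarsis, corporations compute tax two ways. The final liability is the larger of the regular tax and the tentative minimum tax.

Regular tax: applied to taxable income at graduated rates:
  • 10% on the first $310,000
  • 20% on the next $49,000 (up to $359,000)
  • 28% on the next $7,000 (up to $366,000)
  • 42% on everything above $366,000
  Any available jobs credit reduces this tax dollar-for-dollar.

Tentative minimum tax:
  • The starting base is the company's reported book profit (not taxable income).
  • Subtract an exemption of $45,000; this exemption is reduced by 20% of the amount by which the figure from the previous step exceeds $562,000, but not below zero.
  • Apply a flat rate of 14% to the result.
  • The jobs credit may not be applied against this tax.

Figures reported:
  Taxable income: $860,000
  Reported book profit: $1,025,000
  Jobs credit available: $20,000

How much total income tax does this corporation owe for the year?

Tentative minimum tax:
  Base (reported book profit): $1,025,000
  Exemption: 20% × ($1,025,000 − $562,000) = $92,600 ≥ $45,000, so the exemption is fully phased out
  Base: $1,025,000 − $0 = $1,025,000
  $1,025,000 × 14% = $143,500

Regular tax:
  $310,000 × 10% = $31,000
  $49,000 × 20% = $9,800
  $7,000 × 28% = $1,960
  $494,000 × 42% = $207,480
  → $250,240
  Less jobs credit $20,000 → $230,240

$230,240 > $143,500, so the regular tax governs.

$230,240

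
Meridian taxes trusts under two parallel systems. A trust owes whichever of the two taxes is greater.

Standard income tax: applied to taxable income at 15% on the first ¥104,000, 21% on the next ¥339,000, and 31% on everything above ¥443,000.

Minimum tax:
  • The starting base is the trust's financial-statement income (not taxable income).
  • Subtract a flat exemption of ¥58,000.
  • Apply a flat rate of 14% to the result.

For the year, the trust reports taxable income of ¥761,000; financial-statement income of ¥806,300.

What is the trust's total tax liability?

¥185,370

Minimum tax:
  Base (financial-statement income): ¥806,300
  Less exemption ¥58,000 → base ¥748,300
  ¥748,300 × 14% = ¥104,762

Standard income tax:
  ¥104,000 × 15% = ¥15,600
  ¥339,000 × 21% = ¥71,190
  ¥318,000 × 31% = ¥98,580
  → ¥185,370

¥185,370 > ¥104,762, so the standard income tax governs.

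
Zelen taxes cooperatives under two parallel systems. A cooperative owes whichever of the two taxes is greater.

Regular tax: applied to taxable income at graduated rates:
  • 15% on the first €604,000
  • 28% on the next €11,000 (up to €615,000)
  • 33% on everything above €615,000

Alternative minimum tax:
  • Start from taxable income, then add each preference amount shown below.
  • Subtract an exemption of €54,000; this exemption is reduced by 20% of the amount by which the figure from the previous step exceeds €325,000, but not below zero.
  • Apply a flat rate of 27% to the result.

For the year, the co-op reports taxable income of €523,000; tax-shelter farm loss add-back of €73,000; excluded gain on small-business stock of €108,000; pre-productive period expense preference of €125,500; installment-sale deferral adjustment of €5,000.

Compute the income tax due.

€225,315

Regular tax:
  €523,000 × 15% = €78,450

Alternative minimum tax:
  Adjusted income: €523,000 + €73,000 + €108,000 + €125,500 + €5,000 = €834,500
  Exemption: 20% × (€834,500 − €325,000) = €101,900 ≥ €54,000, so the exemption is fully phased out
  Base: €834,500 − €0 = €834,500
  €834,500 × 27% = €225,315

€225,315 > €78,450, so the alternative minimum tax is the binding amount.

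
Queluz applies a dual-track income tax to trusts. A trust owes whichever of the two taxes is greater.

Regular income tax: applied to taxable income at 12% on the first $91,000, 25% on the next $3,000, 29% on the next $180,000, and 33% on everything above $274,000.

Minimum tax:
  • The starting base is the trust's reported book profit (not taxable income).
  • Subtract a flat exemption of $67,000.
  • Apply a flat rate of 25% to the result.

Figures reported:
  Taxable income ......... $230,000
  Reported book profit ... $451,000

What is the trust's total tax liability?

Minimum tax:
  Base (reported book profit): $451,000
  Less exemption $67,000 → base $384,000
  $384,000 × 25% = $96,000

Regular income tax:
  $91,000 × 12% = $10,920
  $3,000 × 25% = $750
  $136,000 × 29% = $39,440
  → $51,110

$96,000 > $51,110, so the minimum tax is the binding amount.

$96,000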